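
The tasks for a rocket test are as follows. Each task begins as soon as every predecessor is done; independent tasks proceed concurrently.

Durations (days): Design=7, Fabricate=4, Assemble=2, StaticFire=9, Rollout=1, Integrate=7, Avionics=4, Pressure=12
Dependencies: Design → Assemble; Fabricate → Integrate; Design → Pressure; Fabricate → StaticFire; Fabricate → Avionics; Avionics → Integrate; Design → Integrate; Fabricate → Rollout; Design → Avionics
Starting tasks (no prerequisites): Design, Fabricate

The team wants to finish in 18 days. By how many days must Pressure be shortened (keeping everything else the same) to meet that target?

1

Current finish: 19 days; target: 18.
Pressure is on every critical path, so each day cut from Pressure cuts the finish by one (this holds down to a finish of 18).
Need 19 − 18 = 1 day off Pressure → Pressure becomes 11 days, finish becomes 18.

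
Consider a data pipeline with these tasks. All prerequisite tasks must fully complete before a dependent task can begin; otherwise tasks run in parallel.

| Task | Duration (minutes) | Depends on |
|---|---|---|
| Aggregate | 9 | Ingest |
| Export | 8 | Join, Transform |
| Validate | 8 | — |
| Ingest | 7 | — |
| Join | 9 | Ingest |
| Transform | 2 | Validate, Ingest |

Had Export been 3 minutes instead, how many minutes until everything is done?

19

Critical path before the change: Ingest→Join→Export = 7+9+8 = 24 giving 24 minutes.
Export is on the critical path; changing it to 3 makes that path 19 minutes.
The critical path is still Ingest→Join→Export; finish is now 19 minutes.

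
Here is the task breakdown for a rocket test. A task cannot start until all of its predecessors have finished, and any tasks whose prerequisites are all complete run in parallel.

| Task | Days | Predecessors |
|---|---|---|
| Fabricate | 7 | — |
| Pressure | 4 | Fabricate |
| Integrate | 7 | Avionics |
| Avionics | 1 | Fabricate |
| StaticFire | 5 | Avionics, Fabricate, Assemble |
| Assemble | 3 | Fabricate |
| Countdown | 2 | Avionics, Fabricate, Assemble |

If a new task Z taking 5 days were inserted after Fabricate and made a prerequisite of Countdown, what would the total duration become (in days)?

15

Originally the rocket test takes 15 days.
With Z inserted, Countdown now waits for max(Avionics, Fabricate, Assemble, Z).
New critical path: Fabricate→Avionics→Integrate = 7+1+7 = 15 ⇒ 15 days.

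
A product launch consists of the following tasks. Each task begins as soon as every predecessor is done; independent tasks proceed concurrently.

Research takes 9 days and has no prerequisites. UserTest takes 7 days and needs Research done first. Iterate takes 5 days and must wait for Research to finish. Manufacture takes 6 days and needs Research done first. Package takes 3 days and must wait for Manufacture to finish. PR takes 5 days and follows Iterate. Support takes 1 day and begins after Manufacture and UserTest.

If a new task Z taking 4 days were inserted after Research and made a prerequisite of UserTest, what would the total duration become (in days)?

Originally the plan takes 19 days.
With Z inserted, UserTest now waits for max(Research, Z).
New critical path: Research→Z→UserTest→Support = 9+4+7+1 = 21 ⇒ 21 days.

21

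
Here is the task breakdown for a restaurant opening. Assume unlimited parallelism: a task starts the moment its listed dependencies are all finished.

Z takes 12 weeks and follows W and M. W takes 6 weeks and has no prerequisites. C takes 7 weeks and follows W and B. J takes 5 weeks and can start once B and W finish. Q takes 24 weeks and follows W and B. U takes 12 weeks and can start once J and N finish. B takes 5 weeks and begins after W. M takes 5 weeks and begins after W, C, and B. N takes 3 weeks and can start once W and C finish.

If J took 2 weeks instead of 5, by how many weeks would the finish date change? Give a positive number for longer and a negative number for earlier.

Critical path before the change: W→B→C→M→Z = 6+5+7+5+12 = 35 giving 35 weeks.
J has 7 weeks of float (longest path through it is 28).
No other chain overtakes it, so the finish is 35 weeks.
Change in finish: 35 − 35 = +0 weeks.

0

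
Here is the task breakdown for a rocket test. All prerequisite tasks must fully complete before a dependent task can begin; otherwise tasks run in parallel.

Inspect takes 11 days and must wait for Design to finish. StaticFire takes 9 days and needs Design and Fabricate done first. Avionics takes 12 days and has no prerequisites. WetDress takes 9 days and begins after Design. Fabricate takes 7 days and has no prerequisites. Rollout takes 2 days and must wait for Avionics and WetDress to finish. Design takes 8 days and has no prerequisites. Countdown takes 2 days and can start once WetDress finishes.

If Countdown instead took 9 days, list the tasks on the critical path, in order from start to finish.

The binding path is Design→WetDress→Countdown = 8+9+2 = 19; finish at 19 days.
Countdown lies on that path, so at 9 days the path becomes 26 days.
That remains the longest chain; total 26 days.

Design, WetDress, Countdown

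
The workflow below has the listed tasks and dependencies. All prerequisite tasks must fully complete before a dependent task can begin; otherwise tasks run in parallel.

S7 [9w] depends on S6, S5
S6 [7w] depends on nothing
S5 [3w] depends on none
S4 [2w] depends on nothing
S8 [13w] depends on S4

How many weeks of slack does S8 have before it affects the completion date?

1

The longest chain is S6→S7 = 7+9 = 16; overall finish 16 weeks.
S8 finishes as early as 15 and must finish by 16.
So S8 can slip 16 − 15 = 1 week.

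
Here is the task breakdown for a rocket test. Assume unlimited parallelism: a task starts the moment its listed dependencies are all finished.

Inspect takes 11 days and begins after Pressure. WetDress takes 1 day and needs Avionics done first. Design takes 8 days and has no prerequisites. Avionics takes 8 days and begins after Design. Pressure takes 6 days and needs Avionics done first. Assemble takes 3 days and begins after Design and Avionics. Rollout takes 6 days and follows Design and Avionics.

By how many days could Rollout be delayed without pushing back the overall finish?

11

Design→Avionics→Pressure→Inspect = 8+8+6+11 = 33 sets the makespan at 33 days.
Longest path through Rollout: 22 days (earliest finish 22, latest finish 33).
So Rollout can slip 33 − 22 = 11 days.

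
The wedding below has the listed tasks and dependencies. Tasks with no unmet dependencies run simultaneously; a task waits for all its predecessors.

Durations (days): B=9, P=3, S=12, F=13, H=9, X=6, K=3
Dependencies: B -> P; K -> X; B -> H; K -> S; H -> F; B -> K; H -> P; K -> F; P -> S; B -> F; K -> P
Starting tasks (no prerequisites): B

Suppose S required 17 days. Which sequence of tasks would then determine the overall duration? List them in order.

B, H, P, S

As given, the longest chain is B→H→P→S = 9+9+3+12 = 33, so the finish is 33 days.
S lies on that path, so at 17 days the path becomes 38 days.
No other chain overtakes it, so the finish is 38 days.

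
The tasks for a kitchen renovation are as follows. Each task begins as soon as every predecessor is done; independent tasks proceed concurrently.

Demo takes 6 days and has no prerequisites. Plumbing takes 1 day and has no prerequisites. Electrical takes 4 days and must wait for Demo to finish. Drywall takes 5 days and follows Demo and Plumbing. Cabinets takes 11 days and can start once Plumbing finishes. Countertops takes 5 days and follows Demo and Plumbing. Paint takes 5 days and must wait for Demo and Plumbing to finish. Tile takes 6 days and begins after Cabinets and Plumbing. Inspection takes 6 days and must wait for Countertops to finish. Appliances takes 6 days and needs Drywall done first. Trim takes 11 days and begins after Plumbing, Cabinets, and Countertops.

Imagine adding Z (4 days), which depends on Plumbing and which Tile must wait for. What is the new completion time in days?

23

Originally the kitchen renovation takes 23 days.
With Z inserted, Tile now waits for max(Cabinets, Plumbing, Z).
New critical path: Plumbing→Cabinets→Trim = 1+11+11 = 23 ⇒ 23 days.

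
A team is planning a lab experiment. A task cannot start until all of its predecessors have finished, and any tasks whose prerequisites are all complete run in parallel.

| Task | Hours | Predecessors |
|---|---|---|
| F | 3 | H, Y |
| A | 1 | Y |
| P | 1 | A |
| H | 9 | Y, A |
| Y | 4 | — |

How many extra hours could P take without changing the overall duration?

11

Critical path: Y→A→H→F = 4+1+9+3 = 17, so the finish is 17 hours.
Longest path through P: 6 hours (earliest finish 6, latest finish 17).
Float = 17 − 6 = 11.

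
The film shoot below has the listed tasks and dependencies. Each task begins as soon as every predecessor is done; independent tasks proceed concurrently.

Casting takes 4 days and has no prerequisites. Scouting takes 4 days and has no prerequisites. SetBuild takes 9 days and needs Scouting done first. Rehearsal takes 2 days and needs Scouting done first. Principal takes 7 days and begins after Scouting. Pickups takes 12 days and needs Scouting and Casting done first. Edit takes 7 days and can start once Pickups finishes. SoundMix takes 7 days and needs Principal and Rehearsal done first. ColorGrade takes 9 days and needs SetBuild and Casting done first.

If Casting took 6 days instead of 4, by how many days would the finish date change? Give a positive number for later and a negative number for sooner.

As given, the longest chain is Casting→Pickups→Edit = 4+12+7 = 23, so the finish is 23 days.
Since Casting is critical, the +2 change carries straight to that chain (now 25 days).
That remains the longest chain; total 25 days.
Change in finish: 25 − 23 = +2 days.

2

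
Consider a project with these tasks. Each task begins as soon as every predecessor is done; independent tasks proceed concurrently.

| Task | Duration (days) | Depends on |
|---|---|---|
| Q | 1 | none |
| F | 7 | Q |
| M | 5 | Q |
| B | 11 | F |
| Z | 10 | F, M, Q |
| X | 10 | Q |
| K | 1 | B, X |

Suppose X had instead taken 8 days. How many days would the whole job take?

Baseline: Q→F→B→K = 1+7+11+1 = 20 → 20 days.
The longest path through X is only 12 days, so X has float 8.
No other chain overtakes it, so the finish is 20 days.

20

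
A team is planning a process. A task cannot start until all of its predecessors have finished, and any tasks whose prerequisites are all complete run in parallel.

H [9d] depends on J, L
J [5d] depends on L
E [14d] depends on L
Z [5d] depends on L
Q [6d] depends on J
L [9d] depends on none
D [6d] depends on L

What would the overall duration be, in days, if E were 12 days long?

23

Critical path before the change: L→E = 9+14 = 23 giving 23 days.
E is on the critical path; changing it to 12 makes that path 21 days.
The binding chain switches to L→J→H = 9+5+9 = 23; finish 23 days.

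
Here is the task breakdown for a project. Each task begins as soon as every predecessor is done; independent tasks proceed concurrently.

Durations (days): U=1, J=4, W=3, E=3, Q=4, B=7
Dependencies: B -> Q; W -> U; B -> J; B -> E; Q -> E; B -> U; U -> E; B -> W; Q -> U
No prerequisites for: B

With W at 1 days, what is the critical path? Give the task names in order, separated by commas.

B, Q, U, E

The binding path is B→Q→U→E = 7+4+1+3 = 15; finish at 15 days.
W is off the critical path — its longest chain is 14 days, giving 1 of slack.
No other chain overtakes it, so the finish is 15 days.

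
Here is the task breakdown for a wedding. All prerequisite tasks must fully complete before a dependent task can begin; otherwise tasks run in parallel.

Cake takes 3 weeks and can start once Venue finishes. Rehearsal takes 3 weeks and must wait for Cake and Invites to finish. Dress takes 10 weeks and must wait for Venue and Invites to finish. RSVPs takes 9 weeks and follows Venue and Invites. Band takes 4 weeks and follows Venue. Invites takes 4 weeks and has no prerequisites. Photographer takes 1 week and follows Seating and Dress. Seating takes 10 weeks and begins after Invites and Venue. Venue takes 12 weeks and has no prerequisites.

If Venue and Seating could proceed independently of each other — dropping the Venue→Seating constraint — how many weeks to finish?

23

Before: longest chain Venue→Dress→Photographer = 12+10+1 = 23, finish 23.
Without Venue→Seating, Seating's earliest start moves from 12 to 4.
New critical path: Venue→Dress→Photographer = 12+10+1 = 23 ⇒ 23 weeks.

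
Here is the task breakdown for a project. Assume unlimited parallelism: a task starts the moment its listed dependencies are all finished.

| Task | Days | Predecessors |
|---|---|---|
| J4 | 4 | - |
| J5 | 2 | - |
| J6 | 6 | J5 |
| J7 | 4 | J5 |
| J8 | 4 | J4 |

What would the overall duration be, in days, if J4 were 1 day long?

8

Critical path before the change: J4→J8 = 4+4 = 8 giving 8 days.
Since J4 is critical, the -3 change carries straight to that chain (now 5 days).
The binding chain switches to J5→J6 = 2+6 = 8; finish 8 days.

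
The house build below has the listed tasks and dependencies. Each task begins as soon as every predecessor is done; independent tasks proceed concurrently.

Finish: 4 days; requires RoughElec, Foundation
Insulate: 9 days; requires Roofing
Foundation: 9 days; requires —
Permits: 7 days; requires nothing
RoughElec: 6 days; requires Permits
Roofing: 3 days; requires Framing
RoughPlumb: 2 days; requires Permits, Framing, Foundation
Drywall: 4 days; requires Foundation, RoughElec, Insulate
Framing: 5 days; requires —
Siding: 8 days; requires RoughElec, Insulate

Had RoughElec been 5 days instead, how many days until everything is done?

Baseline: Framing→Roofing→Insulate→Siding = 5+3+9+8 = 25 → 25 days.
RoughElec has 4 days of float (longest path through it is 21).
That remains the longest chain; total 25 days.

25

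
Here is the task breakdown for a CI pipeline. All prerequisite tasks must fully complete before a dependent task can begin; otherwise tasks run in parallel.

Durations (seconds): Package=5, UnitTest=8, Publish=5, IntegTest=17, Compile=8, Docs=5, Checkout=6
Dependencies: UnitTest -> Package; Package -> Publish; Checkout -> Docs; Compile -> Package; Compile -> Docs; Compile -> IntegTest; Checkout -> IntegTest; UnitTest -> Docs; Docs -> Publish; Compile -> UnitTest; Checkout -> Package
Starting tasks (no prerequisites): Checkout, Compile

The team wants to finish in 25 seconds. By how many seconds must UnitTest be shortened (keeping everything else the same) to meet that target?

Current finish: 26 seconds; target: 25.
UnitTest is on every critical path, so each second cut from UnitTest cuts the finish by one (this holds down to a finish of 25).
Need 26 − 25 = 1 second off UnitTest → UnitTest becomes 7 seconds, finish becomes 25.

1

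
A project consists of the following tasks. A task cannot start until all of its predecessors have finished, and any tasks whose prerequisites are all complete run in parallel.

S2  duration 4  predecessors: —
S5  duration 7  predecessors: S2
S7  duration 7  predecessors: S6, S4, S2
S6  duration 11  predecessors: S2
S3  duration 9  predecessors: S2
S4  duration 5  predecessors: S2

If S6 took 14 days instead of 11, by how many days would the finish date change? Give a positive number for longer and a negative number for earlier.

3

The binding path is S2→S6→S7 = 4+11+7 = 22; finish at 22 days.
S6 is on the critical path; changing it to 14 makes that path 25 days.
The critical path is still S2→S6→S7; finish is now 25 days.
Change in finish: 25 − 22 = +3 days.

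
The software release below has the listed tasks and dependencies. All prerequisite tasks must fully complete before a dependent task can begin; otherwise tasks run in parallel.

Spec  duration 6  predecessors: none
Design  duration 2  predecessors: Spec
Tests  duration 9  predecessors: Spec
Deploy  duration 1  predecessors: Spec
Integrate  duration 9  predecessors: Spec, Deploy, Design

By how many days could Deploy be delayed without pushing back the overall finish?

1

The longest chain is Spec→Design→Integrate = 6+2+9 = 17; overall finish 17 days.
Longest path through Deploy: 16 days (earliest finish 7, latest finish 8).
Slack of Deploy = 7 − 6 = 1 day.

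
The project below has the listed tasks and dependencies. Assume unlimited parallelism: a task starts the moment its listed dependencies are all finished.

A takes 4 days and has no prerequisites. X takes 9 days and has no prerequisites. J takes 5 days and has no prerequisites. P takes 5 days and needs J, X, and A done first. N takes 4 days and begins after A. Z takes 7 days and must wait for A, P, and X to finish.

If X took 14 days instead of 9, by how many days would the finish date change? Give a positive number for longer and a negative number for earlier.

5

As given, the longest chain is X→P→Z = 9+5+7 = 21, so the finish is 21 days.
Since X is critical, the +5 change carries straight to that chain (now 26 days).
The critical path is still X→P→Z; finish is now 26 days.
Change in finish: 26 − 21 = +5 days.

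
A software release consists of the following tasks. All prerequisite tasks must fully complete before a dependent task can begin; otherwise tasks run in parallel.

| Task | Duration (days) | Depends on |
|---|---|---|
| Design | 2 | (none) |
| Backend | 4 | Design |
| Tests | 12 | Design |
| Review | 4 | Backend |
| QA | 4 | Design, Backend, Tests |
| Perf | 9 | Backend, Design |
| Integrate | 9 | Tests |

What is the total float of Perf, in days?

8

Design→Tests→Integrate = 2+12+9 = 23 sets the makespan at 23 days.
Perf finishes as early as 15 and must finish by 23.
So Perf can slip 23 − 15 = 8 days.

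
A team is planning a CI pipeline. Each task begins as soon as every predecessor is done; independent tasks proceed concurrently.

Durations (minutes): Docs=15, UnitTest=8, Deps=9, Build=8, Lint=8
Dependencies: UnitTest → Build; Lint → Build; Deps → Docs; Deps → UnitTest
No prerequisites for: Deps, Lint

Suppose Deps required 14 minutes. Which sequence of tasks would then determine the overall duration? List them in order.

Deps, UnitTest, Build

Actual critical path: Deps→UnitTest→Build = 9+8+8 = 25 ⇒ 25 minutes.
Since Deps is critical, the +5 change carries straight to that chain (now 30 minutes).
That remains the longest chain; total 30 minutes.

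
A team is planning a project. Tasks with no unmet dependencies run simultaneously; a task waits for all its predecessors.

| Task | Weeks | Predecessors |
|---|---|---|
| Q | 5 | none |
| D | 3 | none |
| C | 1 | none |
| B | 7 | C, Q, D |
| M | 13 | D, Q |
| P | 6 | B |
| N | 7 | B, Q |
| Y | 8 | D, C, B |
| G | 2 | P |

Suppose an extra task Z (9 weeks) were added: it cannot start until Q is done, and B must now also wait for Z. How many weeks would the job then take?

29

Originally the job takes 20 weeks.
With Z inserted, B now waits for max(C, Q, D, Z).
New critical path: Q→Z→B→P→G = 5+9+7+6+2 = 29 ⇒ 29 weeks.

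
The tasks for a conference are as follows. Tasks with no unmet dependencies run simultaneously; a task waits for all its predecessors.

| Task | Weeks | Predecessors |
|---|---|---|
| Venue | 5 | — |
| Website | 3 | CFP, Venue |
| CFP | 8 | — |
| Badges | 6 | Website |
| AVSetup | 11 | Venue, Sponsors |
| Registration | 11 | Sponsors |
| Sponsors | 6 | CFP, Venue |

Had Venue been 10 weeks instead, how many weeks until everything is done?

As given, the longest chain is CFP→Sponsors→Registration = 8+6+11 = 25, so the finish is 25 weeks.
The longest path through Venue is only 22 weeks, so Venue has float 3.
New critical path: Venue→Sponsors→Registration = 10+6+11 = 27 ⇒ 27 weeks.

27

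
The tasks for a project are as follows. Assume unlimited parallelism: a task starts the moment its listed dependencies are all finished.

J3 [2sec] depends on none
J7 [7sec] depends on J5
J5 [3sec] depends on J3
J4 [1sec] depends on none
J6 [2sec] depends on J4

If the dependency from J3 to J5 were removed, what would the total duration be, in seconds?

Before: longest chain J3→J5→J7 = 2+3+7 = 12, finish 12.
Without J3→J5, J5's earliest start moves from 2 to 0.
New critical path: J5→J7 = 3+7 = 10 ⇒ 10 seconds.

10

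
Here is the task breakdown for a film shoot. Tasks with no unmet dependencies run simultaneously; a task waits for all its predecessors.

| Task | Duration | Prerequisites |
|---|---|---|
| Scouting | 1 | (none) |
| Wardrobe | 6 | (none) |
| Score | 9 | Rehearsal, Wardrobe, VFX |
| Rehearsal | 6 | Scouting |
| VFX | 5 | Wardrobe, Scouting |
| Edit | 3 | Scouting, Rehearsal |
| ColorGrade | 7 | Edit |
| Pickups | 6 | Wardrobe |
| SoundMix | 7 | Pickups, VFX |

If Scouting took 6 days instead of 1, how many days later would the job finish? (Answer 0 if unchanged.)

Actual critical path: Wardrobe→VFX→Score = 6+5+9 = 20 ⇒ 20 days.
The longest path through Scouting is only 17 days, so Scouting has float 3.
Now Scouting→Rehearsal→Edit→ColorGrade = 6+6+3+7 = 22 is longest, so the finish becomes 22 days.
Change in finish: 22 − 20 = +2 days.

2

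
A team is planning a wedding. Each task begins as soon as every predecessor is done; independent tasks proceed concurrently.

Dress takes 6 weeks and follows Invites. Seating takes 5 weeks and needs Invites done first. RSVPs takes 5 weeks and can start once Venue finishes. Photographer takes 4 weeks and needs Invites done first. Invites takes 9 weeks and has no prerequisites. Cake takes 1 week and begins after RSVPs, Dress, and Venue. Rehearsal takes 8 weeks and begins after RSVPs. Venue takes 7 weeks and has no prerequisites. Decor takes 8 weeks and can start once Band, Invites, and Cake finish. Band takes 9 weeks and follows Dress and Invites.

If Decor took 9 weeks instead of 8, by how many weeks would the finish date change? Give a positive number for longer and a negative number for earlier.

Baseline: Invites→Dress→Band→Decor = 9+6+9+8 = 32 → 32 weeks.
Since Decor is critical, the +1 change carries straight to that chain (now 33 weeks).
No other chain overtakes it, so the finish is 33 weeks.
Change in finish: 33 − 32 = +1 weeks.

1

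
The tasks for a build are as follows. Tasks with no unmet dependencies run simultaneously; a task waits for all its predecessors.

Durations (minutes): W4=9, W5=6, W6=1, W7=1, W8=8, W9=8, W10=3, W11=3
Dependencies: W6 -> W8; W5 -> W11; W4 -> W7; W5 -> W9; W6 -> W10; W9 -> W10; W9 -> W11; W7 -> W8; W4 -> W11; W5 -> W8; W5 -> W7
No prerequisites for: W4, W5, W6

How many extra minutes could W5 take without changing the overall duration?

1

W4→W7→W8 = 9+1+8 = 18 sets the makespan at 18 minutes.
W5 finishes as early as 6 and must finish by 7.
So W5 can slip 7 − 6 = 1 minute.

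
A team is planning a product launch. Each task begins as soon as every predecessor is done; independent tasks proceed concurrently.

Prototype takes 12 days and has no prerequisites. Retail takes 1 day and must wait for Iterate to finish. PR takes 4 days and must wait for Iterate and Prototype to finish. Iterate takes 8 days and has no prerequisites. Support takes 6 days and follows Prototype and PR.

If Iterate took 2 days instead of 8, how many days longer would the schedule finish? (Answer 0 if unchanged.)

As given, the longest chain is Prototype→PR→Support = 12+4+6 = 22, so the finish is 22 days.
Iterate is off the critical path — its longest chain is 18 days, giving 4 of slack.
That remains the longest chain; total 22 days.
Change in finish: 22 − 22 = +0 days.

0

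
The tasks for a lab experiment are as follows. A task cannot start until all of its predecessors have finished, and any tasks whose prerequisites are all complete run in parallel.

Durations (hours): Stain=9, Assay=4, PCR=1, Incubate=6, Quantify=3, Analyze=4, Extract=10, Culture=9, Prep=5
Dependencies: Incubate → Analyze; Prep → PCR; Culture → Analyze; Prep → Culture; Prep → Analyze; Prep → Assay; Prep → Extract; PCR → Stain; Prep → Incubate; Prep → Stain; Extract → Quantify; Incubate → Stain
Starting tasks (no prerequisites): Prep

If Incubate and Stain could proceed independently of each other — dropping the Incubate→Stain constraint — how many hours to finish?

18

With the dependency in place, Prep→Incubate→Stain = 5+6+9 = 20 sets the finish at 20 hours.
Without Incubate→Stain, Stain's earliest start moves from 11 to 6.
New critical path: Prep→Culture→Analyze = 5+9+4 = 18 ⇒ 18 hours.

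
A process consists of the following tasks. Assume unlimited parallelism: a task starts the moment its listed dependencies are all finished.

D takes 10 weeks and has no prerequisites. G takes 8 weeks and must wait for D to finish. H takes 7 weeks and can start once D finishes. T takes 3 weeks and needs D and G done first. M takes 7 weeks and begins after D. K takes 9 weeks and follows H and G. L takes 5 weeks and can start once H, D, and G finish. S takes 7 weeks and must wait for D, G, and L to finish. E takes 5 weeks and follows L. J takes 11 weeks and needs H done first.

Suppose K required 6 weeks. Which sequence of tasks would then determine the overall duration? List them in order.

The binding path is D→G→L→S = 10+8+5+7 = 30; finish at 30 weeks.
K is off the critical path — its longest chain is 27 weeks, giving 3 of slack.
No other chain overtakes it, so the finish is 30 weeks.

D, G, L, S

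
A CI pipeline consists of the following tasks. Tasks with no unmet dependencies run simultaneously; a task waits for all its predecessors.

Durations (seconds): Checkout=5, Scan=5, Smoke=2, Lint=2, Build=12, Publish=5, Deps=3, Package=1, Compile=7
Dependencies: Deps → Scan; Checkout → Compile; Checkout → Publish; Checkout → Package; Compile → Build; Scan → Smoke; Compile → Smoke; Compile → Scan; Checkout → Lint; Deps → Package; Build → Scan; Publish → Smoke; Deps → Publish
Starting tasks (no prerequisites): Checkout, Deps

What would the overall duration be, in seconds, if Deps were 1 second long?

As given, the longest chain is Checkout→Compile→Build→Scan→Smoke = 5+7+12+5+2 = 31, so the finish is 31 seconds.
Deps is off the critical path — its longest chain is 10 seconds, giving 21 of slack.
That remains the longest chain; total 31 seconds.

31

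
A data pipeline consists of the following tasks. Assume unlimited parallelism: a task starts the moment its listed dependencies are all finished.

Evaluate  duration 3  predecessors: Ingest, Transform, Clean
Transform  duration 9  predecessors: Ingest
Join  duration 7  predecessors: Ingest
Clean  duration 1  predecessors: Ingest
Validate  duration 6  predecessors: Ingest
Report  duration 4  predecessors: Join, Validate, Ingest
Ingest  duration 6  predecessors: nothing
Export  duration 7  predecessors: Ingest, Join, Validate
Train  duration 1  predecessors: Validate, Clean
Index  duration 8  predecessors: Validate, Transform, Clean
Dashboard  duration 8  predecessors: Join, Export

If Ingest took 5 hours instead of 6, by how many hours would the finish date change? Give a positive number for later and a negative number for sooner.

As given, the longest chain is Ingest→Join→Export→Dashboard = 6+7+7+8 = 28, so the finish is 28 hours.
Since Ingest is critical, the -1 change carries straight to that chain (now 27 hours).
The critical path is still Ingest→Join→Export→Dashboard; finish is now 27 hours.
Change in finish: 27 − 28 = -1 hours.

-1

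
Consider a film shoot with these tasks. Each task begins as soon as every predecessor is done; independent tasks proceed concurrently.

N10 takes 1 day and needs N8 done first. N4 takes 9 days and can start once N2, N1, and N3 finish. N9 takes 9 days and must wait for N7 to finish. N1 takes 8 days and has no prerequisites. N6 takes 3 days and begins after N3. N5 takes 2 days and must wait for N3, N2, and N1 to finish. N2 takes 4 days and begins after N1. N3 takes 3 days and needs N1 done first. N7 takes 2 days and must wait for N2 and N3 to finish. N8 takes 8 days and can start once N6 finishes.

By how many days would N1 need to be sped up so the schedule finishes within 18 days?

5

Current finish: 23 days; target: 18.
N1 is on every critical path, so each day cut from N1 cuts the finish by one (this holds down to a finish of 16).
Need 23 − 18 = 5 days off N1 → N1 becomes 3 days, finish becomes 18.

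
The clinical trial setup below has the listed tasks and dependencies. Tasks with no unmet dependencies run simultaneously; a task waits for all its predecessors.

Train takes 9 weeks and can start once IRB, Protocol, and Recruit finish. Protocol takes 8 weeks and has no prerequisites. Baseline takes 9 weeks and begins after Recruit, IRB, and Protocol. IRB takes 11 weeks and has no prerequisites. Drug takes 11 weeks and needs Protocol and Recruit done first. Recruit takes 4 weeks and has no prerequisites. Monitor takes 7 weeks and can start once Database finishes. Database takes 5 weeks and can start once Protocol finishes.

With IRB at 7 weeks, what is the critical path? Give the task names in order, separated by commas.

Protocol, Database, Monitor

The binding path is IRB→Train = 11+9 = 20; finish at 20 weeks.
IRB is on the critical path; changing it to 7 makes that path 16 weeks.
New critical path: Protocol→Database→Monitor = 8+5+7 = 20 ⇒ 20 weeks.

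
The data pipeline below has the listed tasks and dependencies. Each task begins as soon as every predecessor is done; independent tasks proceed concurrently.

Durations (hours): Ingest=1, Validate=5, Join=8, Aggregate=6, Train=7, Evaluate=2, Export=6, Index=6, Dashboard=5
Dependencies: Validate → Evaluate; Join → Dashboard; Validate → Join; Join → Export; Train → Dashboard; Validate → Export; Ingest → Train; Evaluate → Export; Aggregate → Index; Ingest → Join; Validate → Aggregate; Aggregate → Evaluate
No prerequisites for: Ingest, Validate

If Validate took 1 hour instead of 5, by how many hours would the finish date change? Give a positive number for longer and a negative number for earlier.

Actual critical path: Validate→Join→Export = 5+8+6 = 19 ⇒ 19 hours.
Validate lies on that path, so at 1 hour the path becomes 15 hours.
The binding chain switches to Ingest→Join→Export = 1+8+6 = 15; finish 15 hours.
Change in finish: 15 − 19 = -4 hours.

-4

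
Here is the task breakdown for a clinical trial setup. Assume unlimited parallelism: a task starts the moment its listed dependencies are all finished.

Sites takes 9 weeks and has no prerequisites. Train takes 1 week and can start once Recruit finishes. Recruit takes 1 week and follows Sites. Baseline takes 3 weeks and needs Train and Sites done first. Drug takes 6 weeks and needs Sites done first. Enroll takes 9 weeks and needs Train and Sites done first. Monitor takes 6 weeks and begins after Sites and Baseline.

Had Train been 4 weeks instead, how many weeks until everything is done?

23

Baseline: Sites→Recruit→Train→Baseline→Monitor = 9+1+1+3+6 = 20 → 20 weeks.
Since Train is critical, the +3 change carries straight to that chain (now 23 weeks).
The critical path is still Sites→Recruit→Train→Baseline→Monitor; finish is now 23 weeks.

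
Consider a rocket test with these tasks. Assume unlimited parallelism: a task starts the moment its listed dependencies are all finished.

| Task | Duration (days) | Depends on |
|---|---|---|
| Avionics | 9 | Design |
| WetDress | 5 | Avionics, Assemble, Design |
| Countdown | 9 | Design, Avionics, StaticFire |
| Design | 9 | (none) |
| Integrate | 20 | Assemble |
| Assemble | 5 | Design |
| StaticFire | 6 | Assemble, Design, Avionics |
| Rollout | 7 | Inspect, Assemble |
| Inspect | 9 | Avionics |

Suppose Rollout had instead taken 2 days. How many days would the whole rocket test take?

As given, the longest chain is Design→Avionics→Inspect→Rollout = 9+9+9+7 = 34, so the finish is 34 days.
Rollout is on the critical path; changing it to 2 makes that path 29 days.
New critical path: Design→Assemble→Integrate = 9+5+20 = 34 ⇒ 34 days.

34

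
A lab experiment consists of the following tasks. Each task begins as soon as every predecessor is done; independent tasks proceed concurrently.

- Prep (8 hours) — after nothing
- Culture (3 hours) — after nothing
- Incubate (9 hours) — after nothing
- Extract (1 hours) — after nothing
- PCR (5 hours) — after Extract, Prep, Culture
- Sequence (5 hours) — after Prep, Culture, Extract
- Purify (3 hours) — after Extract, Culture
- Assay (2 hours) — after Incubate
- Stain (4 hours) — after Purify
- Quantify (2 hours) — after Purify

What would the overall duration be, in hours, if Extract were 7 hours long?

14

Actual critical path: Prep→PCR = 8+5 = 13 ⇒ 13 hours.
Extract is off the critical path — its longest chain is 8 hours, giving 5 of slack.
The binding chain switches to Extract→Purify→Stain = 7+3+4 = 14; finish 14 hours.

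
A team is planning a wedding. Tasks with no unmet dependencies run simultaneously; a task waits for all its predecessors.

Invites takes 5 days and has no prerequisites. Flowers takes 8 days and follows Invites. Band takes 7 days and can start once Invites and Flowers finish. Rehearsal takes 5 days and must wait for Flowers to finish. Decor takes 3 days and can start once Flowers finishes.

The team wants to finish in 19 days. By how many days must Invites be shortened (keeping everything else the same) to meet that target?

Current finish: 20 days; target: 19.
Invites is on every critical path, so each day cut from Invites cuts the finish by one (this holds down to a finish of 16).
Need 20 − 19 = 1 day off Invites → Invites becomes 4 days, finish becomes 19.

1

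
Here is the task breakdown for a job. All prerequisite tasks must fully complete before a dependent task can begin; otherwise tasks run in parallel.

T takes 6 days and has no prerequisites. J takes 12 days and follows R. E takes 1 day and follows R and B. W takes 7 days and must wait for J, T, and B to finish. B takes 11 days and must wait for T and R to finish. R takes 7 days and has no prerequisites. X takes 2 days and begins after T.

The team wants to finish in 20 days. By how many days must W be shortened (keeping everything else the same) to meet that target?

Current finish: 26 days; target: 20.
W is on every critical path, so each day cut from W cuts the finish by one (this holds down to a finish of 20).
Need 26 − 20 = 6 days off W → W becomes 1 day, finish becomes 20.

6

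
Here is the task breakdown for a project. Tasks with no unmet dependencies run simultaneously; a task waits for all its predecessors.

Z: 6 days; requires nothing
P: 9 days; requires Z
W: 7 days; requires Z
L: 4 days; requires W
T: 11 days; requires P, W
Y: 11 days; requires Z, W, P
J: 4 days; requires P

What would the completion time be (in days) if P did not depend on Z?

Original critical path: Z→P→T = 6+9+11 = 26 ⇒ 26 days.
Without Z→P, P's earliest start moves from 6 to 0.
New critical path: Z→W→T = 6+7+11 = 24 ⇒ 24 days.

24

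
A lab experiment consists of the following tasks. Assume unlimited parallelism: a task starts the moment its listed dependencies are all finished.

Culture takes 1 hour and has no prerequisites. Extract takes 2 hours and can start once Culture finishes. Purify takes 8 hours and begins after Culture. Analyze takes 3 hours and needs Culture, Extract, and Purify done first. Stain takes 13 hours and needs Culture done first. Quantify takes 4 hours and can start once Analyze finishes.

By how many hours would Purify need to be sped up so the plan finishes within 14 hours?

2

Current finish: 16 hours; target: 14.
Purify is on every critical path, so each hour cut from Purify cuts the finish by one (this holds down to a finish of 14).
Need 16 − 14 = 2 hours off Purify → Purify becomes 6 hours, finish becomes 14.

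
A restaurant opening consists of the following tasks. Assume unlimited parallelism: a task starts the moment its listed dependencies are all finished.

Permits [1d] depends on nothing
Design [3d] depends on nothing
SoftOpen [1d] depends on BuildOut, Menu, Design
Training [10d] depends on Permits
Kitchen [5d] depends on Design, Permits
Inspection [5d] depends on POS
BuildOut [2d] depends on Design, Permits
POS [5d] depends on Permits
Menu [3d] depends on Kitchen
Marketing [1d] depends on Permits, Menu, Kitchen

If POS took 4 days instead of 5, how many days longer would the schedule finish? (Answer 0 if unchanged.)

0

Critical path before the change: Design→Kitchen→Menu→Marketing = 3+5+3+1 = 12 giving 12 days.
POS is off the critical path — its longest chain is 11 days, giving 1 of slack.
No other chain overtakes it, so the finish is 12 days.
Change in finish: 12 − 12 = +0 days.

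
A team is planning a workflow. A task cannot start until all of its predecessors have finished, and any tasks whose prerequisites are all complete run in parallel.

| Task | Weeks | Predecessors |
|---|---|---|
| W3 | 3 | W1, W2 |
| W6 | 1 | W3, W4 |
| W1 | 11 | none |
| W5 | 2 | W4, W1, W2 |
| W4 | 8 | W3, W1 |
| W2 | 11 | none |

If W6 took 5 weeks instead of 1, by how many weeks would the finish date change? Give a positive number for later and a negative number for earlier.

3

Critical path before the change: W1→W3→W4→W5 = 11+3+8+2 = 24 giving 24 weeks.
W6 is off the critical path — its longest chain is 23 weeks, giving 1 of slack.
New critical path: W1→W3→W4→W6 = 11+3+8+5 = 27 ⇒ 27 weeks.
Change in finish: 27 − 24 = +3 weeks.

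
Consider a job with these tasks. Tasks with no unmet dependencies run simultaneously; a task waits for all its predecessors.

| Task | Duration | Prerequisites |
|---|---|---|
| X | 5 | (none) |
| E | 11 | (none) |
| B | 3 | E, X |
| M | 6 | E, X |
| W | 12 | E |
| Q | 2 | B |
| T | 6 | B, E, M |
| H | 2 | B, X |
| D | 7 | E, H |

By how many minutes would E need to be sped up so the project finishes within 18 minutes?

5

Current finish: 23 minutes; target: 18.
E is on every critical path, so each minute cut from E cuts the finish by one (this holds down to a finish of 17).
Need 23 − 18 = 5 minutes off E → E becomes 6 minutes, finish becomes 18.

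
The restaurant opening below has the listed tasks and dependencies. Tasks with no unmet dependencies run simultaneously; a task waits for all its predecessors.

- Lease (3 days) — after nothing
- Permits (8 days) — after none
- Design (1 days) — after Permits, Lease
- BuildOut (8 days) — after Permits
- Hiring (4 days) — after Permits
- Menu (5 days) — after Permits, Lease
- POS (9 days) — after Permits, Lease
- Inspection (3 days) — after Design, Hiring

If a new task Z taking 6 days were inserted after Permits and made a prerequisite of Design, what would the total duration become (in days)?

18

Originally the job takes 17 days.
With Z inserted, Design now waits for max(Permits, Lease, Z).
New critical path: Permits→Z→Design→Inspection = 8+6+1+3 = 18 ⇒ 18 days.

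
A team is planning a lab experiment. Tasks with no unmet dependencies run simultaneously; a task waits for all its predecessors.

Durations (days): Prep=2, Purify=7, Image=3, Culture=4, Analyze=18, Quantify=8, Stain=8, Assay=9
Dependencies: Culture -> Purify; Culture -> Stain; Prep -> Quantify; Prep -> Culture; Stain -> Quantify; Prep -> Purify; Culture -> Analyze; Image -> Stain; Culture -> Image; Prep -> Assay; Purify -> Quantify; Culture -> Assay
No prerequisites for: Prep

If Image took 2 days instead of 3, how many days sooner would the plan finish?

The binding path is Prep→Culture→Image→Stain→Quantify = 2+4+3+8+8 = 25; finish at 25 days.
Since Image is critical, the -1 change carries straight to that chain (now 24 days).
The binding chain switches to Prep→Culture→Analyze = 2+4+18 = 24; finish 24 days.
Change in finish: 24 − 25 = -1 days.

1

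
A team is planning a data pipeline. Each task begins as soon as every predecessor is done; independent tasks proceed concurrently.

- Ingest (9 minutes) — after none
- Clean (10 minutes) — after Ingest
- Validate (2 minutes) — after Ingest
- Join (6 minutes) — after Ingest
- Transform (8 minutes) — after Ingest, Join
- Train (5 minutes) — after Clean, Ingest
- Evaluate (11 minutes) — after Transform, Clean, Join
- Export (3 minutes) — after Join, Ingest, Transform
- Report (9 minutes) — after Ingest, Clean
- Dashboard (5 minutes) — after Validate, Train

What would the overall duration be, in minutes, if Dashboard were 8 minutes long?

The binding path is Ingest→Join→Transform→Evaluate = 9+6+8+11 = 34; finish at 34 minutes.
Dashboard is off the critical path — its longest chain is 29 minutes, giving 5 of slack.
No other chain overtakes it, so the finish is 34 minutes.

34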